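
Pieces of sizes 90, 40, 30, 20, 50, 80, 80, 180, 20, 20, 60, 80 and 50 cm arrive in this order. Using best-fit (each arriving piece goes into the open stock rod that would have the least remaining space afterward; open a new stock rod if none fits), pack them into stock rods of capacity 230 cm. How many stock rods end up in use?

  90 → stock rod 1 (new)  [load 90/230]
  40 → stock rod 1  [load 130/230]
  30 → stock rod 1  [load 160/230]
  20 → stock rod 1  [load 180/230]
  50 → stock rod 1  [load 230/230]
  80 → stock rod 2 (new)  [load 80/230]
  80 → stock rod 2  [load 160/230]
  180 → stock rod 3 (new)  [load 180/230]
  20 → stock rod 3  [load 200/230]
  20 → stock rod 3  [load 220/230]
  60 → stock rod 2  [load 220/230]
  80 → stock rod 4 (new)  [load 80/230]
  50 → stock rod 4  [load 130/230]
4 stock rods opened.

4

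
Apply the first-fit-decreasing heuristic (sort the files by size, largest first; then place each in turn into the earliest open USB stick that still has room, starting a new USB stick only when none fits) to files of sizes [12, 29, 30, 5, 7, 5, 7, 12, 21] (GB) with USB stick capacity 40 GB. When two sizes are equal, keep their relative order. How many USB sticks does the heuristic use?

4

Sorted descending: 30, 29, 21, 12, 12, 7, 7, 5, 5.
  30 → USB stick 1 (new)  [load 30/40]
  29 → USB stick 2 (new)  [load 29/40]
  21 → USB stick 3 (new)  [load 21/40]
  12 → USB stick 3  [load 33/40]
  12 → USB stick 4 (new)  [load 12/40]
  7 → USB stick 1  [load 37/40]
  7 → USB stick 2  [load 36/40]
  5 → USB stick 3  [load 38/40]
  5 → USB stick 4  [load 17/40]
4 USB sticks opened.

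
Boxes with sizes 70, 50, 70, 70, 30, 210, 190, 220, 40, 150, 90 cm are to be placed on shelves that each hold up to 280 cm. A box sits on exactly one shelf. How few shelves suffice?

5

Total = 220 + 210 + 190 + 150 + 90 + 70 + 70 + 70 + 50 + 40 + 30 = 1190 cm.
Lower bound: ⌈1190/280⌉ = 5 shelves.
A packing using 5 shelves:
  shelf 1: 220 + 50 = 270
  shelf 2: 210 + 70 = 280
  shelf 3: 190 + 90 = 280
  shelf 4: 150 + 70 + 40 = 260
  shelf 5: 70 + 30 = 100
This matches the lower bound, so 5 is optimal.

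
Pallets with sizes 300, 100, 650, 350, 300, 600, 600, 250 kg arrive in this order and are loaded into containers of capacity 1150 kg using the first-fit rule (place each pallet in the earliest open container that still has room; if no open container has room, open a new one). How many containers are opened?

4

  300 → container 1 (new)  [load 300/1150]
  100 → container 1  [load 400/1150]
  650 → container 1  [load 1050/1150]
  350 → container 2 (new)  [load 350/1150]
  300 → container 2  [load 650/1150]
  600 → container 3 (new)  [load 600/1150]
  600 → container 4 (new)  [load 600/1150]
  250 → container 2  [load 900/1150]
4 containers opened.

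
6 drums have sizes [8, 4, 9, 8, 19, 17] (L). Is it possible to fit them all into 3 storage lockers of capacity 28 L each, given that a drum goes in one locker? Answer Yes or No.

A valid assignment using 3 storage lockers:
  locker 1: 19 + 9 = 28
  locker 2: 17 + 8 = 25
  locker 3: 8 + 4 = 12
Every load is within 28 L, so 3 storage lockers suffice.

Yes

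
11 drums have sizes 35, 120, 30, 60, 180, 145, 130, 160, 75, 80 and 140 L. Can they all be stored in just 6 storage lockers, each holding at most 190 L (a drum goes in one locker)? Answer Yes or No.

Total = 1155 L; ⌈1155/190⌉ = 7.
At least 7 storage lockers are required, but only 6 are allowed.

No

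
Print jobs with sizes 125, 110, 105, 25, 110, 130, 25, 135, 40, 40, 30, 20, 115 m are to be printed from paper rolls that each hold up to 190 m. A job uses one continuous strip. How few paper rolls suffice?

Total = 135 + 130 + 125 + 115 + 110 + 110 + 105 + 40 + 40 + 30 + 25 + 25 + 20 = 1010 m.
Lower bound: ⌈1010/190⌉ = 6 paper rolls.
Also, 7 print jobs each exceed 95 m, and no two of those can share a roll, so at least 7 paper rolls are needed.
A packing using 7 paper rolls:
  roll 1: 135 + 40 = 175
  roll 2: 130 + 40 + 20 = 190
  roll 3: 125 + 30 + 25 = 180
  roll 4: 115 + 25 = 140
  roll 5: 110 = 110
  roll 6: 110 = 110
  roll 7: 105 = 105
This matches the lower bound, so 7 is optimal.

7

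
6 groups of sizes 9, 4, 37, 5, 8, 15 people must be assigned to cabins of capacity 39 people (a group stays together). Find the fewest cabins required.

Total = 37 + 15 + 9 + 8 + 5 + 4 = 78 people.
Lower bound: ⌈78/39⌉ = 2 cabins.
A packing using 3 cabins:
  cabin 1: 37 = 37
  cabin 2: 15 + 9 + 8 + 5 = 37
  cabin 3: 4 = 4
No arrangement into 2 cabins stays within capacity, so 3 is optimal.

3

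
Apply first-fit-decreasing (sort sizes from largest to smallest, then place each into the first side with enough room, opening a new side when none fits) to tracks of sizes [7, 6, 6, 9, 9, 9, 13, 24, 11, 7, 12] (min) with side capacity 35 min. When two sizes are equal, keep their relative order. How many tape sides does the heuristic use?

4

Sorted descending: 24, 13, 12, 11, 9, 9, 9, 7, 7, 6, 6.
  24 → side 1 (new)  [load 24/35]
  13 → side 2 (new)  [load 13/35]
  12 → side 2  [load 25/35]
  11 → side 1  [load 35/35]
  9 → side 2  [load 34/35]
  9 → side 3 (new)  [load 9/35]
  9 → side 3  [load 18/35]
  7 → side 3  [load 25/35]
  7 → side 3  [load 32/35]
  6 → side 4 (new)  [load 6/35]
  6 → side 4  [load 12/35]
4 tape sides opened.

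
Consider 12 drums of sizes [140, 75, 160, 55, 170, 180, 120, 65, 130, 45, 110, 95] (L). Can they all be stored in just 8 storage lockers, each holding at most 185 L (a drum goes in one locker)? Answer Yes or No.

A valid assignment using 8 storage lockers:
  locker 1: 180 = 180
  locker 2: 170 = 170
  locker 3: 160 = 160
  locker 4: 140 + 45 = 185
  locker 5: 130 + 55 = 185
  locker 6: 120 + 65 = 185
  locker 7: 110 + 75 = 185
  locker 8: 95 = 95
Every load is within 185 L, so 8 storage lockers suffice.

Yes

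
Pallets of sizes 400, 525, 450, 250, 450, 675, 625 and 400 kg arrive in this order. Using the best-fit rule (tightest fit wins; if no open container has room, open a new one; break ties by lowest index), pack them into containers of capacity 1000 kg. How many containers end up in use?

  400 → container 1 (new)  [load 400/1000]
  525 → container 1  [load 925/1000]
  450 → container 2 (new)  [load 450/1000]
  250 → container 2  [load 700/1000]
  450 → container 3 (new)  [load 450/1000]
  675 → container 4 (new)  [load 675/1000]
  625 → container 5 (new)  [load 625/1000]
  400 → container 3  [load 850/1000]
5 containers opened.

5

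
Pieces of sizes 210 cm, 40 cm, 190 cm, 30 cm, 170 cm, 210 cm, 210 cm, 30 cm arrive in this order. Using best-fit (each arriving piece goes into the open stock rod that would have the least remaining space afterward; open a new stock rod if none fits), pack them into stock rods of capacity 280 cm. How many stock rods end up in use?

  210 → stock rod 1 (new)  [load 210/280]
  40 → stock rod 1  [load 250/280]
  190 → stock rod 2 (new)  [load 190/280]
  30 → stock rod 1  [load 280/280]
  170 → stock rod 3 (new)  [load 170/280]
  210 → stock rod 4 (new)  [load 210/280]
  210 → stock rod 5 (new)  [load 210/280]
  30 → stock rod 4  [load 240/280]
5 stock rods opened.

5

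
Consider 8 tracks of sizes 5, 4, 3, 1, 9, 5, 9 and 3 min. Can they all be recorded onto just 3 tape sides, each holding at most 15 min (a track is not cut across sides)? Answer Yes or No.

A valid assignment using 3 tape sides:
  side 1: 9 + 5 + 1 = 15
  side 2: 9 + 5 = 14
  side 3: 4 + 3 + 3 = 10
Every load is within 15 min, so 3 tape sides suffice.

Yes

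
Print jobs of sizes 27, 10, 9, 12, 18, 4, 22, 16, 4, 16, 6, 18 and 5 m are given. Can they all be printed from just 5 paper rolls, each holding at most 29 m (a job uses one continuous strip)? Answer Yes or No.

Total = 167 m; ⌈167/29⌉ = 6.
At least 6 paper rolls are required, but only 5 are allowed.

No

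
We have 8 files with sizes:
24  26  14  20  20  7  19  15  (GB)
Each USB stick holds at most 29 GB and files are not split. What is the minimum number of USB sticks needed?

6

Total = 26 + 24 + 20 + 20 + 19 + 15 + 14 + 7 = 145 GB.
Lower bound: ⌈145/29⌉ = 5 USB sticks.
Also, 6 files each exceed 29/2 GB, and no two of those can share a USB stick, so at least 6 USB sticks are needed.
A packing using 6 USB sticks:
  USB stick 1: 26 = 26
  USB stick 2: 24 = 24
  USB stick 3: 20 + 7 = 27
  USB stick 4: 20 = 20
  USB stick 5: 19 = 19
  USB stick 6: 15 + 14 = 29
This matches the lower bound, so 6 is optimal.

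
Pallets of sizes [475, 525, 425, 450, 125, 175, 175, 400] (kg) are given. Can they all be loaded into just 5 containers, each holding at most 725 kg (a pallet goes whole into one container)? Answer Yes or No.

A valid assignment using 5 containers:
  container 1: 525 + 175 = 700
  container 2: 475 + 175 = 650
  container 3: 450 + 125 = 575
  container 4: 425 = 425
  container 5: 400 = 400
Every load is within 725 kg, so 5 containers suffice.

Yes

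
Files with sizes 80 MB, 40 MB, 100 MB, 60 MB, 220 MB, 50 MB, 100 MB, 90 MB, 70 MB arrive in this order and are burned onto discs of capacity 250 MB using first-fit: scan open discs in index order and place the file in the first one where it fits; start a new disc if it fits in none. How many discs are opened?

4

  80 → disc 1 (new)  [load 80/250]
  40 → disc 1  [load 120/250]
  100 → disc 1  [load 220/250]
  60 → disc 2 (new)  [load 60/250]
  220 → disc 3 (new)  [load 220/250]
  50 → disc 2  [load 110/250]
  100 → disc 2  [load 210/250]
  90 → disc 4 (new)  [load 90/250]
  70 → disc 4  [load 160/250]
4 discs opened.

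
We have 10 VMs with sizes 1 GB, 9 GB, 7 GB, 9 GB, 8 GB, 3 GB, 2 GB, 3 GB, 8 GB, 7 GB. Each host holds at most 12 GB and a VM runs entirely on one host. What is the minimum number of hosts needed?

6

Total = 9 + 9 + 8 + 8 + 7 + 7 + 3 + 3 + 2 + 1 = 57 GB.
Lower bound: ⌈57/12⌉ = 5 hosts.
Also, 6 VMs each exceed 6 GB, and no two of those can share a host, so at least 6 hosts are needed.
A packing using 6 hosts:
  host 1: 9 + 3 = 12
  host 2: 9 + 3 = 12
  host 3: 8 + 2 + 1 = 11
  host 4: 8 = 8
  host 5: 7 = 7
  host 6: 7 = 7
This matches the lower bound, so 6 is optimal.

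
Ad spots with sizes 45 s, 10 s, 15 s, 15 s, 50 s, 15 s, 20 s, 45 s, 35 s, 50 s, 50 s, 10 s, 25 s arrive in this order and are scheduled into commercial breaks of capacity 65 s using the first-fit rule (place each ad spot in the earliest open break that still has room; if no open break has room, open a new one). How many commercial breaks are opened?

  45 → break 1 (new)  [load 45/65]
  10 → break 1  [load 55/65]
  15 → break 2 (new)  [load 15/65]
  15 → break 2  [load 30/65]
  50 → break 3 (new)  [load 50/65]
  15 → break 2  [load 45/65]
  20 → break 2  [load 65/65]
  45 → break 4 (new)  [load 45/65]
  35 → break 5 (new)  [load 35/65]
  50 → break 6 (new)  [load 50/65]
  50 → break 7 (new)  [load 50/65]
  10 → break 1  [load 65/65]
  25 → break 5  [load 60/65]
7 commercial breaks opened.

7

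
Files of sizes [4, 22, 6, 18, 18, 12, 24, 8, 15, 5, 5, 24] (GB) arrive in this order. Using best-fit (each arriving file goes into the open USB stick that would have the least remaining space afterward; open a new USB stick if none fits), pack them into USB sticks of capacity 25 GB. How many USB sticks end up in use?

  4 → USB stick 1 (new)  [load 4/25]
  22 → USB stick 2 (new)  [load 22/25]
  6 → USB stick 1  [load 10/25]
  18 → USB stick 3 (new)  [load 18/25]
  18 → USB stick 4 (new)  [load 18/25]
  12 → USB stick 1  [load 22/25]
  24 → USB stick 5 (new)  [load 24/25]
  8 → USB stick 6 (new)  [load 8/25]
  15 → USB stick 6  [load 23/25]
  5 → USB stick 3  [load 23/25]
  5 → USB stick 4  [load 23/25]
  24 → USB stick 7 (new)  [load 24/25]
7 USB sticks opened.

7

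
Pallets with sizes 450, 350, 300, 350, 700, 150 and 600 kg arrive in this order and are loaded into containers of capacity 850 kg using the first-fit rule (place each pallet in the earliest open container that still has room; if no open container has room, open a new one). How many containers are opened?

  450 → container 1 (new)  [load 450/850]
  350 → container 1  [load 800/850]
  300 → container 2 (new)  [load 300/850]
  350 → container 2  [load 650/850]
  700 → container 3 (new)  [load 700/850]
  150 → container 2  [load 800/850]
  600 → container 4 (new)  [load 600/850]
4 containers opened.

4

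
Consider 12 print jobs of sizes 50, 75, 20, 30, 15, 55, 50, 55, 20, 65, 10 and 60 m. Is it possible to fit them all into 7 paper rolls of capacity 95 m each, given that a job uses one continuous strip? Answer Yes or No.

Yes

A valid assignment using 7 paper rolls:
  roll 1: 75 + 20 = 95
  roll 2: 65 + 30 = 95
  roll 3: 60 + 20 + 15 = 95
  roll 4: 55 + 10 = 65
  roll 5: 55 = 55
  roll 6: 50 = 50
  roll 7: 50 = 50
Every load is within 95 m, so 7 paper rolls suffice.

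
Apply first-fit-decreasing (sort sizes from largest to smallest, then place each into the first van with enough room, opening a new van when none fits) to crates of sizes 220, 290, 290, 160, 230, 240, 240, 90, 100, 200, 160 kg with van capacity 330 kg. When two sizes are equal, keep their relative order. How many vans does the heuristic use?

8

Sorted descending: 290, 290, 240, 240, 230, 220, 200, 160, 160, 100, 90.
  290 → van 1 (new)  [load 290/330]
  290 → van 2 (new)  [load 290/330]
  240 → van 3 (new)  [load 240/330]
  240 → van 4 (new)  [load 240/330]
  230 → van 5 (new)  [load 230/330]
  220 → van 6 (new)  [load 220/330]
  200 → van 7 (new)  [load 200/330]
  160 → van 8 (new)  [load 160/330]
  160 → van 8  [load 320/330]
  100 → van 5  [load 330/330]
  90 → van 3  [load 330/330]
8 vans opened.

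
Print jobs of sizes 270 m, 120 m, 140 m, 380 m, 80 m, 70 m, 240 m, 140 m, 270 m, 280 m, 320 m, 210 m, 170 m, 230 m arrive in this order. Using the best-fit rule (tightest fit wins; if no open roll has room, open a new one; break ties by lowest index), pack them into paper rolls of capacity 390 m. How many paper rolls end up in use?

  270 → roll 1 (new)  [load 270/390]
  120 → roll 1  [load 390/390]
  140 → roll 2 (new)  [load 140/390]
  380 → roll 3 (new)  [load 380/390]
  80 → roll 2  [load 220/390]
  70 → roll 2  [load 290/390]
  240 → roll 4 (new)  [load 240/390]
  140 → roll 4  [load 380/390]
  270 → roll 5 (new)  [load 270/390]
  280 → roll 6 (new)  [load 280/390]
  320 → roll 7 (new)  [load 320/390]
  210 → roll 8 (new)  [load 210/390]
  170 → roll 8  [load 380/390]
  230 → roll 9 (new)  [load 230/390]
9 paper rolls opened.

9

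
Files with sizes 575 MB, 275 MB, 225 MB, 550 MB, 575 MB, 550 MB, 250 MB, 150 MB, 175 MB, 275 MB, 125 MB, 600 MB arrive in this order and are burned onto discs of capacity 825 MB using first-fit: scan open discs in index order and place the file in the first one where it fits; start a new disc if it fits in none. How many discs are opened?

  575 → disc 1 (new)  [load 575/825]
  275 → disc 2 (new)  [load 275/825]
  225 → disc 1  [load 800/825]
  550 → disc 2  [load 825/825]
  575 → disc 3 (new)  [load 575/825]
  550 → disc 4 (new)  [load 550/825]
  250 → disc 3  [load 825/825]
  150 → disc 4  [load 700/825]
  175 → disc 5 (new)  [load 175/825]
  275 → disc 5  [load 450/825]
  125 → disc 4  [load 825/825]
  600 → disc 6 (new)  [load 600/825]
6 discs opened.

6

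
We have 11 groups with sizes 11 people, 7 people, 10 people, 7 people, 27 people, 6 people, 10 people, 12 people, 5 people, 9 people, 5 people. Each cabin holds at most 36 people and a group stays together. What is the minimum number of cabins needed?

4

Total = 27 + 12 + 11 + 10 + 10 + 9 + 7 + 7 + 6 + 5 + 5 = 109 people.
Lower bound: ⌈109/36⌉ = 4 cabins.
A packing using 4 cabins:
  cabin 1: 27 + 9 = 36
  cabin 2: 12 + 11 + 10 = 33
  cabin 3: 10 + 7 + 7 + 6 + 5 = 35
  cabin 4: 5 = 5
This matches the lower bound, so 4 is optimal.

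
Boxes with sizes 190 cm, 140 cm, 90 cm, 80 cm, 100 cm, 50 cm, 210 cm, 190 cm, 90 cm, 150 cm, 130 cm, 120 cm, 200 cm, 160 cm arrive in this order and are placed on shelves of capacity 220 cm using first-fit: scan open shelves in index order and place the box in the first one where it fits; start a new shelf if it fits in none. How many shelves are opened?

11

  190 → shelf 1 (new)  [load 190/220]
  140 → shelf 2 (new)  [load 140/220]
  90 → shelf 3 (new)  [load 90/220]
  80 → shelf 2  [load 220/220]
  100 → shelf 3  [load 190/220]
  50 → shelf 4 (new)  [load 50/220]
  210 → shelf 5 (new)  [load 210/220]
  190 → shelf 6 (new)  [load 190/220]
  90 → shelf 4  [load 140/220]
  150 → shelf 7 (new)  [load 150/220]
  130 → shelf 8 (new)  [load 130/220]
  120 → shelf 9 (new)  [load 120/220]
  200 → shelf 10 (new)  [load 200/220]
  160 → shelf 11 (new)  [load 160/220]
11 shelves opened.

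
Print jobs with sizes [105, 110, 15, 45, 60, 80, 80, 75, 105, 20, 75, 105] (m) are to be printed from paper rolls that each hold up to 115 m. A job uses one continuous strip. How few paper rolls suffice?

Total = 110 + 105 + 105 + 105 + 80 + 80 + 75 + 75 + 60 + 45 + 20 + 15 = 875 m.
Lower bound: ⌈875/115⌉ = 8 paper rolls.
Also, 9 print jobs each exceed 115/2 m, and no two of those can share a roll, so at least 9 paper rolls are needed.
A packing using 9 paper rolls:
  roll 1: 110 = 110
  roll 2: 105 = 105
  roll 3: 105 = 105
  roll 4: 105 = 105
  roll 5: 80 + 20 + 15 = 115
  roll 6: 80 = 80
  roll 7: 75 = 75
  roll 8: 75 = 75
  roll 9: 60 + 45 = 105
This matches the lower bound, so 9 is optimal.

9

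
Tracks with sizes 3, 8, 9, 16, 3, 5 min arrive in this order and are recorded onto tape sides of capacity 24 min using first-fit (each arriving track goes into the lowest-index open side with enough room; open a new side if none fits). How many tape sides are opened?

2

  3 → side 1 (new)  [load 3/24]
  8 → side 1  [load 11/24]
  9 → side 1  [load 20/24]
  16 → side 2 (new)  [load 16/24]
  3 → side 1  [load 23/24]
  5 → side 2  [load 21/24]
2 tape sides opened.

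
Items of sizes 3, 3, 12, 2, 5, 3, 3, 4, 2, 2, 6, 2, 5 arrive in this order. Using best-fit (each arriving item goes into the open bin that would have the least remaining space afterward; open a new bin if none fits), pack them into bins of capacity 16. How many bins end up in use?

4

  3 → bin 1 (new)  [load 3/16]
  3 → bin 1  [load 6/16]
  12 → bin 2 (new)  [load 12/16]
  2 → bin 2  [load 14/16]
  5 → bin 1  [load 11/16]
  3 → bin 1  [load 14/16]
  3 → bin 3 (new)  [load 3/16]
  4 → bin 3  [load 7/16]
  2 → bin 1  [load 16/16]
  2 → bin 2  [load 16/16]
  6 → bin 3  [load 13/16]
  2 → bin 3  [load 15/16]
  5 → bin 4 (new)  [load 5/16]
4 bins opened.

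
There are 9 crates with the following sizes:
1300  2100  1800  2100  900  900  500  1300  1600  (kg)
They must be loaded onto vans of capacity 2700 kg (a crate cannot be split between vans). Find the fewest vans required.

Total = 2100 + 2100 + 1800 + 1600 + 1300 + 1300 + 900 + 900 + 500 = 12500 kg.
Lower bound: ⌈12500/2700⌉ = 5 vans.
A packing using 5 vans:
  van 1: 2100 + 500 = 2600
  van 2: 2100 = 2100
  van 3: 1800 + 900 = 2700
  van 4: 1600 + 900 = 2500
  van 5: 1300 + 1300 = 2600
This matches the lower bound, so 5 is optimal.

5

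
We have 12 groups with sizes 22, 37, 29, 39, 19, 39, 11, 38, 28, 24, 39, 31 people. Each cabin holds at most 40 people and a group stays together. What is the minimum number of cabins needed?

11

Total = 39 + 39 + 39 + 38 + 37 + 31 + 29 + 28 + 24 + 22 + 19 + 11 = 356 people.
Lower bound: ⌈356/40⌉ = 9 cabins.
Also, 10 groups each exceed 20 people, and no two of those can share a cabin, so at least 10 cabins are needed.
A packing using 11 cabins:
  cabin 1: 39 = 39
  cabin 2: 39 = 39
  cabin 3: 39 = 39
  cabin 4: 38 = 38
  cabin 5: 37 = 37
  cabin 6: 31 = 31
  cabin 7: 29 + 11 = 40
  cabin 8: 28 = 28
  cabin 9: 24 = 24
  cabin 10: 22 = 22
  cabin 11: 19 = 19
No arrangement into 10 cabins stays within capacity, so 11 is optimal.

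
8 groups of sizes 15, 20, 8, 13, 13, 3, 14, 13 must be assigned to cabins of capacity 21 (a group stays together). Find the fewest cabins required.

6

Total = 20 + 15 + 14 + 13 + 13 + 13 + 8 + 3 = 99.
Lower bound: ⌈99/21⌉ = 5 cabins.
Also, 6 groups each exceed 21/2, and no two of those can share a cabin, so at least 6 cabins are needed.
A packing using 6 cabins:
  cabin 1: 20 = 20
  cabin 2: 15 + 3 = 18
  cabin 3: 14 = 14
  cabin 4: 13 + 8 = 21
  cabin 5: 13 = 13
  cabin 6: 13 = 13
This matches the lower bound, so 6 is optimal.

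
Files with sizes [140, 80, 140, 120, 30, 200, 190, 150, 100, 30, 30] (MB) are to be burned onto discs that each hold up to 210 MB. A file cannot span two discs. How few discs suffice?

Total = 200 + 190 + 150 + 140 + 140 + 120 + 100 + 80 + 30 + 30 + 30 = 1210 MB.
Lower bound: ⌈1210/210⌉ = 6 discs.
A packing using 7 discs:
  disc 1: 200 = 200
  disc 2: 190 = 190
  disc 3: 150 + 30 + 30 = 210
  disc 4: 140 + 30 = 170
  disc 5: 140 = 140
  disc 6: 120 + 80 = 200
  disc 7: 100 = 100
No arrangement into 6 discs stays within capacity, so 7 is optimal.

7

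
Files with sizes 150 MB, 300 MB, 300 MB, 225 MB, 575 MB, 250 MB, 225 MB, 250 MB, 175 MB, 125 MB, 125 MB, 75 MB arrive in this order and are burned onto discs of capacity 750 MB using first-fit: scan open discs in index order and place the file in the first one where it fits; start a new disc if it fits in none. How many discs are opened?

4

  150 → disc 1 (new)  [load 150/750]
  300 → disc 1  [load 450/750]
  300 → disc 1  [load 750/750]
  225 → disc 2 (new)  [load 225/750]
  575 → disc 3 (new)  [load 575/750]
  250 → disc 2  [load 475/750]
  225 → disc 2  [load 700/750]
  250 → disc 4 (new)  [load 250/750]
  175 → disc 3  [load 750/750]
  125 → disc 4  [load 375/750]
  125 → disc 4  [load 500/750]
  75 → disc 4  [load 575/750]
4 discs opened.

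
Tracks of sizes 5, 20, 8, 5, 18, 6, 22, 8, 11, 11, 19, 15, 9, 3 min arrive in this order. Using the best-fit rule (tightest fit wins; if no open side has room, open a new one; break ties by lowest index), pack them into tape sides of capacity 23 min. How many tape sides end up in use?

  5 → side 1 (new)  [load 5/23]
  20 → side 2 (new)  [load 20/23]
  8 → side 1  [load 13/23]
  5 → side 1  [load 18/23]
  18 → side 3 (new)  [load 18/23]
  6 → side 4 (new)  [load 6/23]
  22 → side 5 (new)  [load 22/23]
  8 → side 4  [load 14/23]
  11 → side 6 (new)  [load 11/23]
  11 → side 6  [load 22/23]
  19 → side 7 (new)  [load 19/23]
  15 → side 8 (new)  [load 15/23]
  9 → side 4  [load 23/23]
  3 → side 2  [load 23/23]
8 tape sides opened.

8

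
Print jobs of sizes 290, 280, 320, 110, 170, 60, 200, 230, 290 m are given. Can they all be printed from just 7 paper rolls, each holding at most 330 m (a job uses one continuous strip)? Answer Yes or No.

Yes

A valid assignment using 7 paper rolls:
  roll 1: 320 = 320
  roll 2: 290 = 290
  roll 3: 290 = 290
  roll 4: 280 = 280
  roll 5: 230 + 60 = 290
  roll 6: 200 + 110 = 310
  roll 7: 170 = 170
Every load is within 330 m, so 7 paper rolls suffice.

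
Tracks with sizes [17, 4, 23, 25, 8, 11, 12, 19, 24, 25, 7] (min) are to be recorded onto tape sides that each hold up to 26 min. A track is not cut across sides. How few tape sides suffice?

Total = 25 + 25 + 24 + 23 + 19 + 17 + 12 + 11 + 8 + 7 + 4 = 175 min.
Lower bound: ⌈175/26⌉ = 7 tape sides.
A packing using 8 tape sides:
  side 1: 25 = 25
  side 2: 25 = 25
  side 3: 24 = 24
  side 4: 23 = 23
  side 5: 19 + 7 = 26
  side 6: 17 + 8 = 25
  side 7: 12 + 11 = 23
  side 8: 4 = 4
No arrangement into 7 tape sides stays within capacity, so 8 is optimal.

8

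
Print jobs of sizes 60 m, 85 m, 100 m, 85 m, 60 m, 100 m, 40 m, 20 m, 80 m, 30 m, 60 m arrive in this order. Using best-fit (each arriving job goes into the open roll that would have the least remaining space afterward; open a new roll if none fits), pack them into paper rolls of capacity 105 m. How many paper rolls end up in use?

8

  60 → roll 1 (new)  [load 60/105]
  85 → roll 2 (new)  [load 85/105]
  100 → roll 3 (new)  [load 100/105]
  85 → roll 4 (new)  [load 85/105]
  60 → roll 5 (new)  [load 60/105]
  100 → roll 6 (new)  [load 100/105]
  40 → roll 1  [load 100/105]
  20 → roll 2  [load 105/105]
  80 → roll 7 (new)  [load 80/105]
  30 → roll 5  [load 90/105]
  60 → roll 8 (new)  [load 60/105]
8 paper rolls opened.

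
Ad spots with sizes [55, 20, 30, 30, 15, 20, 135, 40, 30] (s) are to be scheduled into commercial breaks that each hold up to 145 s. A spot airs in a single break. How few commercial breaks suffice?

Total = 135 + 55 + 40 + 30 + 30 + 30 + 20 + 20 + 15 = 375 s.
Lower bound: ⌈375/145⌉ = 3 commercial breaks.
A packing using 3 commercial breaks:
  break 1: 135 = 135
  break 2: 55 + 40 + 30 + 20 = 145
  break 3: 30 + 30 + 20 + 15 = 95
This matches the lower bound, so 3 is optimal.

3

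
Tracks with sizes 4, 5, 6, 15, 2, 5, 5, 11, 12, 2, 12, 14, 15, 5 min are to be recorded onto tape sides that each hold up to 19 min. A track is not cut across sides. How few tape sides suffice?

Total = 15 + 15 + 14 + 12 + 12 + 11 + 6 + 5 + 5 + 5 + 5 + 4 + 2 + 2 = 113 min.
Lower bound: ⌈113/19⌉ = 6 tape sides.
A packing using 7 tape sides:
  side 1: 15 + 4 = 19
  side 2: 15 + 2 + 2 = 19
  side 3: 14 + 5 = 19
  side 4: 12 + 6 = 18
  side 5: 12 + 5 = 17
  side 6: 11 + 5 = 16
  side 7: 5 = 5
No arrangement into 6 tape sides stays within capacity, so 7 is optimal.

7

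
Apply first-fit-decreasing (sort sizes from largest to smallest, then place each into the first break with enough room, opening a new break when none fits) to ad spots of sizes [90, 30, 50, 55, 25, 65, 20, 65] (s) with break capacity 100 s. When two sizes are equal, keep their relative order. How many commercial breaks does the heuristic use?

5

Sorted descending: 90, 65, 65, 55, 50, 30, 25, 20.
  90 → break 1 (new)  [load 90/100]
  65 → break 2 (new)  [load 65/100]
  65 → break 3 (new)  [load 65/100]
  55 → break 4 (new)  [load 55/100]
  50 → break 5 (new)  [load 50/100]
  30 → break 2  [load 95/100]
  25 → break 3  [load 90/100]
  20 → break 4  [load 75/100]
5 commercial breaks opened.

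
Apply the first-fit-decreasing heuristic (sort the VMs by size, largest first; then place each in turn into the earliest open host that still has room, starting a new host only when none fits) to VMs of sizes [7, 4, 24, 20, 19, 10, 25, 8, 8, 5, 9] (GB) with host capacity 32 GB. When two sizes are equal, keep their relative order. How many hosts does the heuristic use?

5

Sorted descending: 25, 24, 20, 19, 10, 9, 8, 8, 7, 5, 4.
  25 → host 1 (new)  [load 25/32]
  24 → host 2 (new)  [load 24/32]
  20 → host 3 (new)  [load 20/32]
  19 → host 4 (new)  [load 19/32]
  10 → host 3  [load 30/32]
  9 → host 4  [load 28/32]
  8 → host 2  [load 32/32]
  8 → host 5 (new)  [load 8/32]
  7 → host 1  [load 32/32]
  5 → host 5  [load 13/32]
  4 → host 4  [load 32/32]
5 hosts opened.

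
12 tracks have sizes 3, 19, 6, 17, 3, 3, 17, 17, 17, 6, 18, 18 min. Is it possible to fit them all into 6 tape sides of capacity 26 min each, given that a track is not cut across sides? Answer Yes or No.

Total = 144 min; ⌈144/26⌉ = 6.
7 tracks each exceed half the capacity and cannot share a side, forcing at least 7 tape sides.
At least 7 tape sides are required, but only 6 are allowed.

No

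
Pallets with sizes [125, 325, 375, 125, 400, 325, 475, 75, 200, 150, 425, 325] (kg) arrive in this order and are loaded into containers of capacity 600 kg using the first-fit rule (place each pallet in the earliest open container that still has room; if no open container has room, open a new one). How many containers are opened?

7

  125 → container 1 (new)  [load 125/600]
  325 → container 1  [load 450/600]
  375 → container 2 (new)  [load 375/600]
  125 → container 1  [load 575/600]
  400 → container 3 (new)  [load 400/600]
  325 → container 4 (new)  [load 325/600]
  475 → container 5 (new)  [load 475/600]
  75 → container 2  [load 450/600]
  200 → container 3  [load 600/600]
  150 → container 2  [load 600/600]
  425 → container 6 (new)  [load 425/600]
  325 → container 7 (new)  [load 325/600]
7 containers opened.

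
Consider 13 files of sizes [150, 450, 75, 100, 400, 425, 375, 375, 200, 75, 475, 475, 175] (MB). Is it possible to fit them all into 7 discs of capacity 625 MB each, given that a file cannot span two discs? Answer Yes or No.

Yes

A valid assignment using 7 discs:
  disc 1: 475 + 150 = 625
  disc 2: 475 + 100 = 575
  disc 3: 450 + 175 = 625
  disc 4: 425 + 200 = 625
  disc 5: 400 + 75 + 75 = 550
  disc 6: 375 = 375
  disc 7: 375 = 375
Every load is within 625 MB, so 7 discs suffice.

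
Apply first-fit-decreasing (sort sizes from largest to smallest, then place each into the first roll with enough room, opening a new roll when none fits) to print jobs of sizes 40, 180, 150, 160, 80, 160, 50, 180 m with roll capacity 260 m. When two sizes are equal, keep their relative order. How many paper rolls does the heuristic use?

Sorted descending: 180, 180, 160, 160, 150, 80, 50, 40.
  180 → roll 1 (new)  [load 180/260]
  180 → roll 2 (new)  [load 180/260]
  160 → roll 3 (new)  [load 160/260]
  160 → roll 4 (new)  [load 160/260]
  150 → roll 5 (new)  [load 150/260]
  80 → roll 1  [load 260/260]
  50 → roll 2  [load 230/260]
  40 → roll 3  [load 200/260]
5 paper rolls opened.

5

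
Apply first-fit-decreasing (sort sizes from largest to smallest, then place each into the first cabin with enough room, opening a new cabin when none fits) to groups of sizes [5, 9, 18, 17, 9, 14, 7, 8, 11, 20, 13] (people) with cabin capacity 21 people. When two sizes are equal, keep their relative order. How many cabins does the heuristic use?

Sorted descending: 20, 18, 17, 14, 13, 11, 9, 9, 8, 7, 5.
  20 → cabin 1 (new)  [load 20/21]
  18 → cabin 2 (new)  [load 18/21]
  17 → cabin 3 (new)  [load 17/21]
  14 → cabin 4 (new)  [load 14/21]
  13 → cabin 5 (new)  [load 13/21]
  11 → cabin 6 (new)  [load 11/21]
  9 → cabin 6  [load 20/21]
  9 → cabin 7 (new)  [load 9/21]
  8 → cabin 5  [load 21/21]
  7 → cabin 4  [load 21/21]
  5 → cabin 7  [load 14/21]
7 cabins opened.

7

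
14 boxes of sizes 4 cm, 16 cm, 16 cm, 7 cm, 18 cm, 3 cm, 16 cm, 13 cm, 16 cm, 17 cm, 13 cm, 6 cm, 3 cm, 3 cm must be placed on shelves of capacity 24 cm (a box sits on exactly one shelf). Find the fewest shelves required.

Total = 18 + 17 + 16 + 16 + 16 + 16 + 13 + 13 + 7 + 6 + 4 + 3 + 3 + 3 = 151 cm.
Lower bound: ⌈151/24⌉ = 7 shelves.
Also, 8 boxes each exceed 12 cm, and no two of those can share a shelf, so at least 8 shelves are needed.
A packing using 8 shelves:
  shelf 1: 18 + 6 = 24
  shelf 2: 17 + 7 = 24
  shelf 3: 16 + 4 + 3 = 23
  shelf 4: 16 + 3 + 3 = 22
  shelf 5: 16 = 16
  shelf 6: 16 = 16
  shelf 7: 13 = 13
  shelf 8: 13 = 13
This matches the lower bound, so 8 is optimal.

8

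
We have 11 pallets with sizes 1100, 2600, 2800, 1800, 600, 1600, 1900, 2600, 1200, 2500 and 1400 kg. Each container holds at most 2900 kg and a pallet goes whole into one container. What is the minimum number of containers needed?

Total = 2800 + 2600 + 2600 + 2500 + 1900 + 1800 + 1600 + 1400 + 1200 + 1100 + 600 = 20100 kg.
Lower bound: ⌈20100/2900⌉ = 7 containers.
A packing using 8 containers:
  container 1: 2800 = 2800
  container 2: 2600 = 2600
  container 3: 2600 = 2600
  container 4: 2500 = 2500
  container 5: 1900 + 600 = 2500
  container 6: 1800 + 1100 = 2900
  container 7: 1600 + 1200 = 2800
  container 8: 1400 = 1400
No arrangement into 7 containers stays within capacity, so 8 is optimal.

8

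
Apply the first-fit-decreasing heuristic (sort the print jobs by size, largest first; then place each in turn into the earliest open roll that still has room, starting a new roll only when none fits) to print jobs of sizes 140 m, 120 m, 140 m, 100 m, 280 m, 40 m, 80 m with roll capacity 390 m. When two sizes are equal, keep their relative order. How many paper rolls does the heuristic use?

3

Sorted descending: 280, 140, 140, 120, 100, 80, 40.
  280 → roll 1 (new)  [load 280/390]
  140 → roll 2 (new)  [load 140/390]
  140 → roll 2  [load 280/390]
  120 → roll 3 (new)  [load 120/390]
  100 → roll 1  [load 380/390]
  80 → roll 2  [load 360/390]
  40 → roll 3  [load 160/390]
3 paper rolls opened.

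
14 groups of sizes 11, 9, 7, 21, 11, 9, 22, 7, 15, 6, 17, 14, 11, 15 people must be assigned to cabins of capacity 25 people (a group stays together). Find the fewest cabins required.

Total = 22 + 21 + 17 + 15 + 15 + 14 + 11 + 11 + 11 + 9 + 9 + 7 + 7 + 6 = 175 people.
Lower bound: ⌈175/25⌉ = 7 cabins.
A packing using 8 cabins:
  cabin 1: 22 = 22
  cabin 2: 21 = 21
  cabin 3: 17 + 7 = 24
  cabin 4: 15 + 9 = 24
  cabin 5: 15 + 9 = 24
  cabin 6: 14 + 11 = 25
  cabin 7: 11 + 11 = 22
  cabin 8: 7 + 6 = 13
No arrangement into 7 cabins stays within capacity, so 8 is optimal.

8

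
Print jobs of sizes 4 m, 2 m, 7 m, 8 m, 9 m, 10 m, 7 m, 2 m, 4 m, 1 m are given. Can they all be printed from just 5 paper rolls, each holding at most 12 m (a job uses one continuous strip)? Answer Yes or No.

Yes

A valid assignment using 5 paper rolls:
  roll 1: 10 + 2 = 12
  roll 2: 9 + 2 + 1 = 12
  roll 3: 8 + 4 = 12
  roll 4: 7 + 4 = 11
  roll 5: 7 = 7
Every load is within 12 m, so 5 paper rolls suffice.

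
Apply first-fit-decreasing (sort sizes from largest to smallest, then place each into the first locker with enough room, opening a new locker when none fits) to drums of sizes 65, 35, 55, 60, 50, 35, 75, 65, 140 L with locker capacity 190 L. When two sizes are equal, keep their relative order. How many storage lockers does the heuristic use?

4

Sorted descending: 140, 75, 65, 65, 60, 55, 50, 35, 35.
  140 → locker 1 (new)  [load 140/190]
  75 → locker 2 (new)  [load 75/190]
  65 → locker 2  [load 140/190]
  65 → locker 3 (new)  [load 65/190]
  60 → locker 3  [load 125/190]
  55 → locker 3  [load 180/190]
  50 → locker 1  [load 190/190]
  35 → locker 2  [load 175/190]
  35 → locker 4 (new)  [load 35/190]
4 storage lockers opened.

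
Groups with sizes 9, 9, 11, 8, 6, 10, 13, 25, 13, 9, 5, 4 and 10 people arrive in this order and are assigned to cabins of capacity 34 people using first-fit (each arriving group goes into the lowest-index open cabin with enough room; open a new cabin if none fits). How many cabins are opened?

  9 → cabin 1 (new)  [load 9/34]
  9 → cabin 1  [load 18/34]
  11 → cabin 1  [load 29/34]
  8 → cabin 2 (new)  [load 8/34]
  6 → cabin 2  [load 14/34]
  10 → cabin 2  [load 24/34]
  13 → cabin 3 (new)  [load 13/34]
  25 → cabin 4 (new)  [load 25/34]
  13 → cabin 3  [load 26/34]
  9 → cabin 2  [load 33/34]
  5 → cabin 1  [load 34/34]
  4 → cabin 3  [load 30/34]
  10 → cabin 5 (new)  [load 10/34]
5 cabins opened.

5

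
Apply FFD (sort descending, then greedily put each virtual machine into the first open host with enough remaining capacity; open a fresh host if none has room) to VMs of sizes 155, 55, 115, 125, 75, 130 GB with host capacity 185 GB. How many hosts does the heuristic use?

5

Sorted descending: 155, 130, 125, 115, 75, 55.
  155 → host 1 (new)  [load 155/185]
  130 → host 2 (new)  [load 130/185]
  125 → host 3 (new)  [load 125/185]
  115 → host 4 (new)  [load 115/185]
  75 → host 5 (new)  [load 75/185]
  55 → host 2  [load 185/185]
5 hosts opened.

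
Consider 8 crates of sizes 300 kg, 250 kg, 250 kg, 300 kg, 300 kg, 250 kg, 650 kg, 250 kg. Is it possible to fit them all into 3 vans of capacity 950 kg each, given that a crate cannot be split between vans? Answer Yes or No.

A valid assignment using 3 vans:
  van 1: 650 + 300 = 950
  van 2: 300 + 300 + 250 = 850
  van 3: 250 + 250 + 250 = 750
Every load is within 950 kg, so 3 vans suffice.

Yes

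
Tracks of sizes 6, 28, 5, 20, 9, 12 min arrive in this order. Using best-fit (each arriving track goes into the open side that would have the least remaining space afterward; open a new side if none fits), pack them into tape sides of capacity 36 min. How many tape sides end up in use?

  6 → side 1 (new)  [load 6/36]
  28 → side 1  [load 34/36]
  5 → side 2 (new)  [load 5/36]
  20 → side 2  [load 25/36]
  9 → side 2  [load 34/36]
  12 → side 3 (new)  [load 12/36]
3 tape sides opened.

3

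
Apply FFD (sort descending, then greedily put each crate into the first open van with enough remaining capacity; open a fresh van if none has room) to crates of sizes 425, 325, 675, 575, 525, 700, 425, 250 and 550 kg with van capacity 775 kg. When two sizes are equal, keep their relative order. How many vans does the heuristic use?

Sorted descending: 700, 675, 575, 550, 525, 425, 425, 325, 250.
  700 → van 1 (new)  [load 700/775]
  675 → van 2 (new)  [load 675/775]
  575 → van 3 (new)  [load 575/775]
  550 → van 4 (new)  [load 550/775]
  525 → van 5 (new)  [load 525/775]
  425 → van 6 (new)  [load 425/775]
  425 → van 7 (new)  [load 425/775]
  325 → van 6  [load 750/775]
  250 → van 5  [load 775/775]
7 vans opened.

7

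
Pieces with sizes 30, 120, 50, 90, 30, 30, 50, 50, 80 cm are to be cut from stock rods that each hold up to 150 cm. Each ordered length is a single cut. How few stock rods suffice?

Total = 120 + 90 + 80 + 50 + 50 + 50 + 30 + 30 + 30 = 530 cm.
Lower bound: ⌈530/150⌉ = 4 stock rods.
A packing using 4 stock rods:
  stock rod 1: 120 + 30 = 150
  stock rod 2: 90 + 50 = 140
  stock rod 3: 80 + 50 = 130
  stock rod 4: 50 + 30 + 30 = 110
This matches the lower bound, so 4 is optimal.

4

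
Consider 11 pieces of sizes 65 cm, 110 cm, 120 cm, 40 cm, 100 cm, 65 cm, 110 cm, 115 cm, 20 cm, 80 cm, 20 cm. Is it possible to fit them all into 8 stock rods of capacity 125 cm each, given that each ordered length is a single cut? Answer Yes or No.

Yes

A valid assignment using 8 stock rods:
  stock rod 1: 120 = 120
  stock rod 2: 115 = 115
  stock rod 3: 110 = 110
  stock rod 4: 110 = 110
  stock rod 5: 100 + 20 = 120
  stock rod 6: 80 + 40 = 120
  stock rod 7: 65 + 20 = 85
  stock rod 8: 65 = 65
Every load is within 125 cm, so 8 stock rods suffice.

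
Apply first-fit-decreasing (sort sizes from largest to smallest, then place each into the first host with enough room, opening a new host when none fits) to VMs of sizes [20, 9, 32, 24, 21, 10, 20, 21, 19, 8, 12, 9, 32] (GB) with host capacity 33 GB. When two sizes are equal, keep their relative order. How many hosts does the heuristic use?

Sorted descending: 32, 32, 24, 21, 21, 20, 20, 19, 12, 10, 9, 9, 8.
  32 → host 1 (new)  [load 32/33]
  32 → host 2 (new)  [load 32/33]
  24 → host 3 (new)  [load 24/33]
  21 → host 4 (new)  [load 21/33]
  21 → host 5 (new)  [load 21/33]
  20 → host 6 (new)  [load 20/33]
  20 → host 7 (new)  [load 20/33]
  19 → host 8 (new)  [load 19/33]
  12 → host 4  [load 33/33]
  10 → host 5  [load 31/33]
  9 → host 3  [load 33/33]
  9 → host 6  [load 29/33]
  8 → host 7  [load 28/33]
8 hosts opened.

8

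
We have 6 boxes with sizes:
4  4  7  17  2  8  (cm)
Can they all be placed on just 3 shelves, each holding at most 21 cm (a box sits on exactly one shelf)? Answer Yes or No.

A valid assignment using 2 shelves:
  shelf 1: 17 + 4 = 21
  shelf 2: 8 + 7 + 4 + 2 = 21
That uses only 2 ≤ 3, so 3 shelves are enough.

Yes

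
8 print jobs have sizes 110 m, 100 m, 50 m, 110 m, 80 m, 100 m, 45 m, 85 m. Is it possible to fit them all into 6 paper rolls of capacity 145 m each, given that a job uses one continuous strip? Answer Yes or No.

Yes

A valid assignment using 6 paper rolls:
  roll 1: 110 = 110
  roll 2: 110 = 110
  roll 3: 100 + 45 = 145
  roll 4: 100 = 100
  roll 5: 85 + 50 = 135
  roll 6: 80 = 80
Every load is within 145 m, so 6 paper rolls suffice.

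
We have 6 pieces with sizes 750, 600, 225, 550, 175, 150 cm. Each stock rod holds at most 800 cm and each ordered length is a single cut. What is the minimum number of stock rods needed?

Total = 750 + 600 + 550 + 225 + 175 + 150 = 2450 cm.
Lower bound: ⌈2450/800⌉ = 4 stock rods.
A packing using 4 stock rods:
  stock rod 1: 750 = 750
  stock rod 2: 600 + 175 = 775
  stock rod 3: 550 + 225 = 775
  stock rod 4: 150 = 150
This matches the lower bound, so 4 is optimal.

4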